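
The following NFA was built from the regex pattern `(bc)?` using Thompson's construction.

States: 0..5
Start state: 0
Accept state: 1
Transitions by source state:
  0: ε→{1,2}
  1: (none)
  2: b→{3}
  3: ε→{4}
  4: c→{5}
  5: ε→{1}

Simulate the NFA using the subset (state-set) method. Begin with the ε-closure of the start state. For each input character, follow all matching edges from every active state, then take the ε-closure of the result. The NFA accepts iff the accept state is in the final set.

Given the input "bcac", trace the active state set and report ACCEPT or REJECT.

Answer: REJECT

Steps:
initial (ε-close {0}): {0,1,2}
'b' @ 1: {3,4}
'c' @ 2: {1,5}  ✓accept
'a' @ 3: {}  — no active states
rest 'c' ignored (set empty)
end set {} — state 1 not in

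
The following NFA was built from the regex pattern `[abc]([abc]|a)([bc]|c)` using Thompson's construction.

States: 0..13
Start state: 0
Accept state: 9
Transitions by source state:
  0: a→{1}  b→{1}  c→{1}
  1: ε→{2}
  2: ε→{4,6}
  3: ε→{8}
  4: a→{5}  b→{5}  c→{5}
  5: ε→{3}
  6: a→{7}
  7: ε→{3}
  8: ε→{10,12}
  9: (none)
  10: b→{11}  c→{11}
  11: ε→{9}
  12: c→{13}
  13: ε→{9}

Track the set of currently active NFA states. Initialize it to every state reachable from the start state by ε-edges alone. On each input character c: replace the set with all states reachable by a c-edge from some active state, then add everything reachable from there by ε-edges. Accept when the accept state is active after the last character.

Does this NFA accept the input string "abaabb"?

S₀ = ε-closure({0}) = {0}
'a' @ 1: {1,2,4,6}
'b' @ 2: {3,5,8,10,12}
'a' @ 3: {}  — no active states
rest 'abb' ignored (set empty)
after full input: {}  (accept=9 not in)

Answer: REJECT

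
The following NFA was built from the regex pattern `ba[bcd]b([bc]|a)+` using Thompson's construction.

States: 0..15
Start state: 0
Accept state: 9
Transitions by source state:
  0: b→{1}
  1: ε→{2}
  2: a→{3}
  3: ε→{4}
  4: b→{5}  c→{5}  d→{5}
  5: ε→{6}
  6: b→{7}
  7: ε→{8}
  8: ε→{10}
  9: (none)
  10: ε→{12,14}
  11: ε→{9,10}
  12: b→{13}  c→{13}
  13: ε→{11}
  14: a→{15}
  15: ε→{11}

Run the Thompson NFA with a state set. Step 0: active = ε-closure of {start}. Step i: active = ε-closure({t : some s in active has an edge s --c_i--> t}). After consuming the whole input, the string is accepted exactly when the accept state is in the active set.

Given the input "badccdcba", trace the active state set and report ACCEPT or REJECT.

initial (ε-close {0}): {0}
'b' @ 1: {1,2}
'a' @ 2: {3,4}
'd' @ 3: {5,6}
'c' @ 4: {}  — no active states
rest 'cdcba' ignored (set empty)
final: {}; accept 9 not in set

Answer: REJECT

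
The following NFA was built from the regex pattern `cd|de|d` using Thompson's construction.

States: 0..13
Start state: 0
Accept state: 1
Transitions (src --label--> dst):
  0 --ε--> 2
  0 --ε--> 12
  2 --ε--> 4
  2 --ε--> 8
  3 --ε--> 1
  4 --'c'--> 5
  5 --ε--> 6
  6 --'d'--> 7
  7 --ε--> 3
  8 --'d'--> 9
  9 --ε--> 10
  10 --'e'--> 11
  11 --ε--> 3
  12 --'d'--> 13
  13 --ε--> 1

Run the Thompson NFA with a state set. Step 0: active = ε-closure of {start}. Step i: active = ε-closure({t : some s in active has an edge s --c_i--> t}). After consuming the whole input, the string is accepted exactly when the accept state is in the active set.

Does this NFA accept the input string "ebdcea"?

S₀ = ε-closure({0}) = {0,2,4,8,12}
'e' @ 1: {}  — dead — no transitions
rest 'bdcea' ignored (set empty)
after full input: {}  (accept=1 not in)

Answer: REJECT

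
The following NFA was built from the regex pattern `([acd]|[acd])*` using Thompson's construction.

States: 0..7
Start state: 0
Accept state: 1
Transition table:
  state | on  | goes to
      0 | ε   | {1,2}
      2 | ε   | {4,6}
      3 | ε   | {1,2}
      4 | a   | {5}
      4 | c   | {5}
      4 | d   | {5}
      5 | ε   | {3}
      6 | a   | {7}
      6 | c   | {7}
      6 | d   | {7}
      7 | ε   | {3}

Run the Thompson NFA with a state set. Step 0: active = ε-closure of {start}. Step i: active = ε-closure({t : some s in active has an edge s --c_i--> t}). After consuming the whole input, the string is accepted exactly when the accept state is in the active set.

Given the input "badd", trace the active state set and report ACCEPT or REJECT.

Answer: REJECT

Steps:
initial (ε-close {0}): {0,1,2,4,6}
'b' @ 1: {}  — dead — no transitions
rest 'add' ignored (set empty)
after full input: {}  (accept=1 not in)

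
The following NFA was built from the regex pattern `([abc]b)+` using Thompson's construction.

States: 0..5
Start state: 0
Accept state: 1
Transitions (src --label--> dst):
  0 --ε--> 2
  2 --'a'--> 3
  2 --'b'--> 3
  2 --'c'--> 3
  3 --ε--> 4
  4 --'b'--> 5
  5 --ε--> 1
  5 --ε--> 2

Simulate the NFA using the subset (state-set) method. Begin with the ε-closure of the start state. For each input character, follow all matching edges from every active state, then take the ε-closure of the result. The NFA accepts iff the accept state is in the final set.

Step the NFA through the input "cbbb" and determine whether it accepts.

Answer: ACCEPT

Trace:
initial (ε-close {0}): {0,2}
'c' @ 1: {3,4}
'b' @ 2: {1,2,5}  [accepting]
'b' @ 3: {3,4}
'b' @ 4: {1,2,5}  [accepting]
end set {1,2,5} — state 1 in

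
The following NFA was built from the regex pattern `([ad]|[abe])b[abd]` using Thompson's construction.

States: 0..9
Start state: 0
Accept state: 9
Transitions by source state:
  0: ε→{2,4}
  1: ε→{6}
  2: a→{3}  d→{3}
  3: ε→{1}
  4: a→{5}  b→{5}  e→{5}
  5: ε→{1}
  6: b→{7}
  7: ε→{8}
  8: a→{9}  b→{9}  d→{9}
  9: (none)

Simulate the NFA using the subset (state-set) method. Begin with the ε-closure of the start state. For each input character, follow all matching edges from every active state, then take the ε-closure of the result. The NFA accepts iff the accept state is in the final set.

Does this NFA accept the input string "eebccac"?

start: ε-closure({0}) = {0,2,4}
'e' @ 1: {1,5,6}
'e' @ 2: {}  — state set empty
rest 'bccac' ignored (set empty)
end set {} — state 9 not in

Answer: REJECT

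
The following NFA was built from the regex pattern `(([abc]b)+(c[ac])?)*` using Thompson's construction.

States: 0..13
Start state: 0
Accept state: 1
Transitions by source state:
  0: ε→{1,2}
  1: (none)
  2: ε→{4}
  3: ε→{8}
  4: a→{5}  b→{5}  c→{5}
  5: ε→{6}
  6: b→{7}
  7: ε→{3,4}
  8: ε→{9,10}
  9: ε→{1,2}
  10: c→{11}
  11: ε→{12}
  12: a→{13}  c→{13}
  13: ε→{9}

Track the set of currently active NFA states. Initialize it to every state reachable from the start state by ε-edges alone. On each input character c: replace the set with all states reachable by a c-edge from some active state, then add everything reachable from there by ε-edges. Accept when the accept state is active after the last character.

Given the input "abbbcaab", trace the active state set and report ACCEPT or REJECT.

initial (ε-close {0}): {0,1,2,4}
'a' @ 1: {5,6}
'b' @ 2: {1,2,3,4,7,8,9,10}  [accepting]
'b' @ 3: {5,6}
'b' @ 4: {1,2,3,4,7,8,9,10}  [accepting]
'c' @ 5: {5,6,11,12}
'a' @ 6: {1,2,4,9,13}  [accepting]
'a' @ 7: {5,6}
'b' @ 8: {1,2,3,4,7,8,9,10}  [accepting]
after full input: {1,2,3,4,7,8,9,10}  (accept=1 in)

Answer: ACCEPT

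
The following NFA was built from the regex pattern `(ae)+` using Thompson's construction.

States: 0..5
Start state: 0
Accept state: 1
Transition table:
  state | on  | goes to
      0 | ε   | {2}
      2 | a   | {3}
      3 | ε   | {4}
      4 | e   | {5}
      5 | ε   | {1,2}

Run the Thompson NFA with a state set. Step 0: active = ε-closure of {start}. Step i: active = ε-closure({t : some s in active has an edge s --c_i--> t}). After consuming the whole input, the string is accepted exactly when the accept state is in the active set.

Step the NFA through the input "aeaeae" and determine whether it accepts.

start: ε-closure({0}) = {0,2}
'a' @ 1: {3,4}
'e' @ 2: {1,2,5}  (accept∈set)
'a' @ 3: {3,4}
'e' @ 4: {1,2,5}  (accept∈set)
'a' @ 5: {3,4}
'e' @ 6: {1,2,5}  (accept∈set)
after full input: {1,2,5}  (accept=1 in)

Answer: ACCEPT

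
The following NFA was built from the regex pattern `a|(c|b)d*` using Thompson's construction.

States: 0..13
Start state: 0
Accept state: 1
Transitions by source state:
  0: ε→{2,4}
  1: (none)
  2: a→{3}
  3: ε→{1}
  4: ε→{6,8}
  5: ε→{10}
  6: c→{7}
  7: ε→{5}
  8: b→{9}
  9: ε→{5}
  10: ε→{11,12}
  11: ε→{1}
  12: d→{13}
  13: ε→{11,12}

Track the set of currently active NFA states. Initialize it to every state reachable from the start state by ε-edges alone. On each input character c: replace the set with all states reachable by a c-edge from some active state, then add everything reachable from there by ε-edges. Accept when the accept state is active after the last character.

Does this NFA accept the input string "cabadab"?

Answer: REJECT

Derivation:
initial (ε-close {0}): {0,2,4,6,8}
'c' @ 1: {1,5,7,10,11,12}  [accepting]
'a' @ 2: {}  — state set empty
rest 'badab' ignored (set empty)
final: {}; accept 1 not in set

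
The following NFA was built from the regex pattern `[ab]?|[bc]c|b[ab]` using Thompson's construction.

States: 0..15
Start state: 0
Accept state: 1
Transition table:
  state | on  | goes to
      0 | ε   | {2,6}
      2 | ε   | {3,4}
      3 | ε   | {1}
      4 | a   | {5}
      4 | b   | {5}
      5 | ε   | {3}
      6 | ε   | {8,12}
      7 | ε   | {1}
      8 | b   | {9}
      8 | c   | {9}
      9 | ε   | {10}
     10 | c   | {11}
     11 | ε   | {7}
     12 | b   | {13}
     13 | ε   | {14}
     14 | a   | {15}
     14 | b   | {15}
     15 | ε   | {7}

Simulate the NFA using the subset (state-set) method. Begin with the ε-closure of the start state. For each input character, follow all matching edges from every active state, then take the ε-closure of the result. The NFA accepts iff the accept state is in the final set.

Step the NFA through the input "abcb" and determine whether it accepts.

start: ε-closure({0}) = {0,1,2,3,4,6,8,12}
'a' @ 1: {1,3,5}  [accepting]
'b' @ 2: {}  — state set empty
rest 'cb' ignored (set empty)
final: {}; accept 1 not in set

Answer: REJECT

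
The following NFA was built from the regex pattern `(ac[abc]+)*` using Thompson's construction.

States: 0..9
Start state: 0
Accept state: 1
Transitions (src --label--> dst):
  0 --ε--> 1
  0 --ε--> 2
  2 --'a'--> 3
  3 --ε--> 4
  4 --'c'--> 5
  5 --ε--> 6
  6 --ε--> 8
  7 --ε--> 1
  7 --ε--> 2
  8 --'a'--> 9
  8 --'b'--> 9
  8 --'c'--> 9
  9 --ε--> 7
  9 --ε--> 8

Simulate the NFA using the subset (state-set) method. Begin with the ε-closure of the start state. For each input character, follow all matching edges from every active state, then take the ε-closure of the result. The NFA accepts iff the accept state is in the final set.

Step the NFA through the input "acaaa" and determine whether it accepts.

Answer: ACCEPT

Trace:
initial (ε-close {0}): {0,1,2}
'a' @ 1: {3,4}
'c' @ 2: {5,6,8}
'a' @ 3: {1,2,7,8,9}  (accept∈set)
'a' @ 4: {1,2,3,4,7,8,9}  (accept∈set)
'a' @ 5: {1,2,3,4,7,8,9}  (accept∈set)
end set {1,2,3,4,7,8,9} — state 1 in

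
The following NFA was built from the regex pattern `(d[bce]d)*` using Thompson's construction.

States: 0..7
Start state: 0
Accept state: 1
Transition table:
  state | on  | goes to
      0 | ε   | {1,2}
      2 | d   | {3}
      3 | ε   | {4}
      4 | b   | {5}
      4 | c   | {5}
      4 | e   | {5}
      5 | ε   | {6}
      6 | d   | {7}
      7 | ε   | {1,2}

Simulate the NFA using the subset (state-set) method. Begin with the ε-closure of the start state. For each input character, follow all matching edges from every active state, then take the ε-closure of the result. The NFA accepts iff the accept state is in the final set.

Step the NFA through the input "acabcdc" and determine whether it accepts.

Answer: REJECT

Derivation:
S₀ = ε-closure({0}) = {0,1,2}
'a' @ 1: {}  — dead — no transitions
rest 'cabcdc' ignored (set empty)
after full input: {}  (accept=1 not in)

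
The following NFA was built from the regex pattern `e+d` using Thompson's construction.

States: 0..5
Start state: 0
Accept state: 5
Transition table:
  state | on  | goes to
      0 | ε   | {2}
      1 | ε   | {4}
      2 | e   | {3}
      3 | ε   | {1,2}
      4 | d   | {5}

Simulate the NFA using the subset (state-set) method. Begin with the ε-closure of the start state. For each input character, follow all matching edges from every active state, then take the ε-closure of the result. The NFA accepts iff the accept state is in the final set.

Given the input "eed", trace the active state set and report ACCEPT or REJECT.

S₀ = ε-closure({0}) = {0,2}
'e' @ 1: {1,2,3,4}
'e' @ 2: {1,2,3,4}
'd' @ 3: {5}  ✓accept
end set {5} — state 5 in

Answer: ACCEPT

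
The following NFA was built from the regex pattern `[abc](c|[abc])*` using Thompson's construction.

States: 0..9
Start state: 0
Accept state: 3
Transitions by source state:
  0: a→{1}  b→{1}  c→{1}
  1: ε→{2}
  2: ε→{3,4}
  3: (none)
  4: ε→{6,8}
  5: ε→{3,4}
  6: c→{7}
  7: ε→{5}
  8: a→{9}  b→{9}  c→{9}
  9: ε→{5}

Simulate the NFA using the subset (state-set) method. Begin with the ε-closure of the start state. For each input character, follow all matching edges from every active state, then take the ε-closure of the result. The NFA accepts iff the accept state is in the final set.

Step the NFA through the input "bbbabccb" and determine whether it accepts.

start: ε-closure({0}) = {0}
'b' @ 1: {1,2,3,4,6,8}  (accept∈set)
'b' @ 2: {3,4,5,6,8,9}  (accept∈set)
'b' @ 3: {3,4,5,6,8,9}  (accept∈set)
'a' @ 4: {3,4,5,6,8,9}  (accept∈set)
'b' @ 5: {3,4,5,6,8,9}  (accept∈set)
'c' @ 6: {3,4,5,6,7,8,9}  (accept∈set)
'c' @ 7: {3,4,5,6,7,8,9}  (accept∈set)
'b' @ 8: {3,4,5,6,8,9}  (accept∈set)
after full input: {3,4,5,6,8,9}  (accept=3 in)

Answer: ACCEPT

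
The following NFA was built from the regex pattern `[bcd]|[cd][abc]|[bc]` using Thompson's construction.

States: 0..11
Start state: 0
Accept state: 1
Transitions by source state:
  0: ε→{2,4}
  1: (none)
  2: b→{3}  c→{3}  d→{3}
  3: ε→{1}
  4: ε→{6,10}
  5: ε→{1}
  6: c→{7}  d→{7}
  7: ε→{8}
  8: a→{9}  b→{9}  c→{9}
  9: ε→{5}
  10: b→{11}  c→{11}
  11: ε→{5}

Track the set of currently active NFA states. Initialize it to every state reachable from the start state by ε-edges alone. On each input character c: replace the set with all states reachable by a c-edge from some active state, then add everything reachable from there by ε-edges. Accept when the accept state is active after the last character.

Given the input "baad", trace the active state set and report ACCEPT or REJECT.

Answer: REJECT

Derivation:
S₀ = ε-closure({0}) = {0,2,4,6,10}
'b' @ 1: {1,3,5,11}  [accepting]
'a' @ 2: {}  — no active states
rest 'ad' ignored (set empty)
final: {}; accept 1 not in set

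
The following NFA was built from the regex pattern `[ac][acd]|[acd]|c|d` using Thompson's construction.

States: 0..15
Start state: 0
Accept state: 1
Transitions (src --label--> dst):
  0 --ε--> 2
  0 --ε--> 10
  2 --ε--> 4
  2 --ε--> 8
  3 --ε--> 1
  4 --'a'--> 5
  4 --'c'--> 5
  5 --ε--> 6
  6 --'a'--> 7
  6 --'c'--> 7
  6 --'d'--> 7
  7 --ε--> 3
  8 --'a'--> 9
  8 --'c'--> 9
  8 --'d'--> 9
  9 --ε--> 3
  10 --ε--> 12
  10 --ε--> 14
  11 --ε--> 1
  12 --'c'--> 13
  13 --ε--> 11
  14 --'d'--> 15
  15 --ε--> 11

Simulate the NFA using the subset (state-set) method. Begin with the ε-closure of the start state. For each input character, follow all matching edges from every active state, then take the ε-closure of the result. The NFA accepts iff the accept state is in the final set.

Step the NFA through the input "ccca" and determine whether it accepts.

S₀ = ε-closure({0}) = {0,2,4,8,10,12,14}
'c' @ 1: {1,3,5,6,9,11,13}  [accepting]
'c' @ 2: {1,3,7}  [accepting]
'c' @ 3: {}  — no active states
rest 'a' ignored (set empty)
final: {}; accept 1 not in set

Answer: REJECT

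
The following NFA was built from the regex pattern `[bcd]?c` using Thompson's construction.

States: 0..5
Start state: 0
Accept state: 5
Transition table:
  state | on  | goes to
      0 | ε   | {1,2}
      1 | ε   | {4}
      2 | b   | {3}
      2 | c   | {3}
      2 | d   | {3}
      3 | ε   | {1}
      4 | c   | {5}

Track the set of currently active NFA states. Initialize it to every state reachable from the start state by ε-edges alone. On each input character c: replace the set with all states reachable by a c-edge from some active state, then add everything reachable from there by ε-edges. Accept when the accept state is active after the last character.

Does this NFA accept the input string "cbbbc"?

Answer: REJECT

Derivation:
S₀ = ε-closure({0}) = {0,1,2,4}
'c' @ 1: {1,3,4,5}  (accept∈set)
'b' @ 2: {}  — no active states
rest 'bbc' ignored (set empty)
final: {}; accept 5 not in set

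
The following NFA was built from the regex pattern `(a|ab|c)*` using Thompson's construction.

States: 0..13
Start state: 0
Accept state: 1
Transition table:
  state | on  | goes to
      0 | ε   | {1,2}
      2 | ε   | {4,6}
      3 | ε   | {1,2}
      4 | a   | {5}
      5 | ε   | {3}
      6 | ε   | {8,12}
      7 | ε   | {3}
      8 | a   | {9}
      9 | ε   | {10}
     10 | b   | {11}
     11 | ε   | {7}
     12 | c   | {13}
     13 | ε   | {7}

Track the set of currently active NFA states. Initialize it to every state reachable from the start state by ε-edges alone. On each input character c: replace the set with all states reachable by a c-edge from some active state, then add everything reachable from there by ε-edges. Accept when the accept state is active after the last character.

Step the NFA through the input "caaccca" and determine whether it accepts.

Answer: ACCEPT

Steps:
S₀ = ε-closure({0}) = {0,1,2,4,6,8,12}
'c' @ 1: {1,2,3,4,6,7,8,12,13}  (accept∈set)
'a' @ 2: {1,2,3,4,5,6,8,9,10,12}  (accept∈set)
'a' @ 3: {1,2,3,4,5,6,8,9,10,12}  (accept∈set)
'c' @ 4: {1,2,3,4,6,7,8,12,13}  (accept∈set)
'c' @ 5: {1,2,3,4,6,7,8,12,13}  (accept∈set)
'c' @ 6: {1,2,3,4,6,7,8,12,13}  (accept∈set)
'a' @ 7: {1,2,3,4,5,6,8,9,10,12}  (accept∈set)
final: {1,2,3,4,5,6,8,9,10,12}; accept 1 in set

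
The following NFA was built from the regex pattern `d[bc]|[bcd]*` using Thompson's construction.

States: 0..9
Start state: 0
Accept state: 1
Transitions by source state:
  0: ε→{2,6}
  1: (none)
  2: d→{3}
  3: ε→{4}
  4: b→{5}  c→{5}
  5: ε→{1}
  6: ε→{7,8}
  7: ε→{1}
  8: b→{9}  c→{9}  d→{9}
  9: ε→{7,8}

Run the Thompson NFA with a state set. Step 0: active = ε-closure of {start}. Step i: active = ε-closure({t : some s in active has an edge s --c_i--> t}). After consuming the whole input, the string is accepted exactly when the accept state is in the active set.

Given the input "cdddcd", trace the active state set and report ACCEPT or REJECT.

start: ε-closure({0}) = {0,1,2,6,7,8}
'c' @ 1: {1,7,8,9}  [accepting]
'd' @ 2: {1,7,8,9}  [accepting]
'd' @ 3: {1,7,8,9}  [accepting]
'd' @ 4: {1,7,8,9}  [accepting]
'c' @ 5: {1,7,8,9}  [accepting]
'd' @ 6: {1,7,8,9}  [accepting]
end set {1,7,8,9} — state 1 in

Answer: ACCEPT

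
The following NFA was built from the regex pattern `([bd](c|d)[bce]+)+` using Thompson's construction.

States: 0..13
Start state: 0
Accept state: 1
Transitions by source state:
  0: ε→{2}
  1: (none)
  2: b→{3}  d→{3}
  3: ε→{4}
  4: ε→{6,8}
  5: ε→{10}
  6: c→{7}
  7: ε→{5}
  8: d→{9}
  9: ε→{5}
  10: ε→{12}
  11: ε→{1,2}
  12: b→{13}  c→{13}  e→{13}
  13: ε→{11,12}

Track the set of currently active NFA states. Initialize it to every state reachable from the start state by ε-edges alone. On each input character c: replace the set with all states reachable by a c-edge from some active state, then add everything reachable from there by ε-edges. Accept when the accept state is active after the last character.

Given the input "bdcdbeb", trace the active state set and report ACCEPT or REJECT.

Answer: REJECT

Trace:
start: ε-closure({0}) = {0,2}
'b' @ 1: {3,4,6,8}
'd' @ 2: {5,9,10,12}
'c' @ 3: {1,2,11,12,13}  ✓accept
'd' @ 4: {3,4,6,8}
'b' @ 5: {}  — no active states
rest 'eb' ignored (set empty)
after full input: {}  (accept=1 not in)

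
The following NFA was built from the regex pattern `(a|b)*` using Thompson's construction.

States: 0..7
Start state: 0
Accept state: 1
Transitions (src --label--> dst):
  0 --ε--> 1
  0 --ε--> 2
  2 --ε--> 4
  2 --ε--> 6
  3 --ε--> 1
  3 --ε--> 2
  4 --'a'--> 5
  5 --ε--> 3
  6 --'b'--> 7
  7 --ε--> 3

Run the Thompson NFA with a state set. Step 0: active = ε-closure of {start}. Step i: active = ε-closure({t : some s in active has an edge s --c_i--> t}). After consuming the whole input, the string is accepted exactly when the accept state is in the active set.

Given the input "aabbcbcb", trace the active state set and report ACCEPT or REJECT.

start: ε-closure({0}) = {0,1,2,4,6}
'a' @ 1: {1,2,3,4,5,6}  [accepting]
'a' @ 2: {1,2,3,4,5,6}  [accepting]
'b' @ 3: {1,2,3,4,6,7}  [accepting]
'b' @ 4: {1,2,3,4,6,7}  [accepting]
'c' @ 5: {}  — state set empty
rest 'bcb' ignored (set empty)
final: {}; accept 1 not in set

Answer: REJECT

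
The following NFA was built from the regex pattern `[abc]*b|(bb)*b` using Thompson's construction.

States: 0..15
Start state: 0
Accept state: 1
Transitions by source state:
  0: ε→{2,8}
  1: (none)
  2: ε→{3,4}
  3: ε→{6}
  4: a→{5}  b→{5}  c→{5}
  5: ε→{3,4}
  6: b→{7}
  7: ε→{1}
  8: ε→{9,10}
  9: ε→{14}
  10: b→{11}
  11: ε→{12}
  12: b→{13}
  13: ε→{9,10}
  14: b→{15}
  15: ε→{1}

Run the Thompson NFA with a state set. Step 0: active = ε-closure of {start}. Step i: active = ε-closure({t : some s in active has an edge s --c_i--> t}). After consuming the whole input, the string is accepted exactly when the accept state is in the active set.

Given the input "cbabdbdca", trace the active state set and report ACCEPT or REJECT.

Answer: REJECT

Derivation:
S₀ = ε-closure({0}) = {0,2,3,4,6,8,9,10,14}
'c' @ 1: {3,4,5,6}
'b' @ 2: {1,3,4,5,6,7}  [accepting]
'a' @ 3: {3,4,5,6}
'b' @ 4: {1,3,4,5,6,7}  [accepting]
'd' @ 5: {}  — dead — no transitions
rest 'bdca' ignored (set empty)
final: {}; accept 1 not in set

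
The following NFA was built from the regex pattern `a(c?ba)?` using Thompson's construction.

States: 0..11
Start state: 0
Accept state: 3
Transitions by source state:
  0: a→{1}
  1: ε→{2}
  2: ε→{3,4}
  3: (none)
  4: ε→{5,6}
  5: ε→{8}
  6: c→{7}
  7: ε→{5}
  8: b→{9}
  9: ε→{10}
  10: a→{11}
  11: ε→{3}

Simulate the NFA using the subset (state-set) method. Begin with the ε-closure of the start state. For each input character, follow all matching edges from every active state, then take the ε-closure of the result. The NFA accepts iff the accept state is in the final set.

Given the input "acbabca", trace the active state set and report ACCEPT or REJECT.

Answer: REJECT

Derivation:
S₀ = ε-closure({0}) = {0}
'a' @ 1: {1,2,3,4,5,6,8}  [accepting]
'c' @ 2: {5,7,8}
'b' @ 3: {9,10}
'a' @ 4: {3,11}  [accepting]
'b' @ 5: {}  — state set empty
rest 'ca' ignored (set empty)
end set {} — state 3 not in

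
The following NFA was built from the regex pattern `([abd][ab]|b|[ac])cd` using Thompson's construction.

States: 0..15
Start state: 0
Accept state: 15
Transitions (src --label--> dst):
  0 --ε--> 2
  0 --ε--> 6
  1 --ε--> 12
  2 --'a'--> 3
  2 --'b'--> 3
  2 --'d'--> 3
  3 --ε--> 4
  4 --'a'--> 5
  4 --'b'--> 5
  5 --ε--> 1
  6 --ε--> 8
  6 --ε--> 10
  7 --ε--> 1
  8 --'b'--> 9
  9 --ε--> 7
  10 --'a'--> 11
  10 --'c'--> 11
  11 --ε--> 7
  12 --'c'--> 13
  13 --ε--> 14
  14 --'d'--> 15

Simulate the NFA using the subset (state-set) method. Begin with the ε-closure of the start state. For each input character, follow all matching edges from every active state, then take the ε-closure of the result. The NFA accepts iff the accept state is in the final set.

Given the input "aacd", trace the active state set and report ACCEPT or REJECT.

Answer: ACCEPT

Steps:
S₀ = ε-closure({0}) = {0,2,6,8,10}
'a' @ 1: {1,3,4,7,11,12}
'a' @ 2: {1,5,12}
'c' @ 3: {13,14}
'd' @ 4: {15}  [accepting]
end set {15} — state 15 in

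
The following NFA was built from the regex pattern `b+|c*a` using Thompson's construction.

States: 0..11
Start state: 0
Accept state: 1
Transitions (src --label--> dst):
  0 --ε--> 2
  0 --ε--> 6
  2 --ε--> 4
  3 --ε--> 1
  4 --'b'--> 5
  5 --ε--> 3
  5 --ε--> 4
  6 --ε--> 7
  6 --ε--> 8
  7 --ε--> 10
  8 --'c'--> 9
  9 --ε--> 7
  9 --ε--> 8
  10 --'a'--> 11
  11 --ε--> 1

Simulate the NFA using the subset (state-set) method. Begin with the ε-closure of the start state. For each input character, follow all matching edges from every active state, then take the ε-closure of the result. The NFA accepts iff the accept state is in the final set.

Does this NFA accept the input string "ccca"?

Answer: ACCEPT

Steps:
start: ε-closure({0}) = {0,2,4,6,7,8,10}
'c' @ 1: {7,8,9,10}
'c' @ 2: {7,8,9,10}
'c' @ 3: {7,8,9,10}
'a' @ 4: {1,11}  ✓accept
end set {1,11} — state 1 in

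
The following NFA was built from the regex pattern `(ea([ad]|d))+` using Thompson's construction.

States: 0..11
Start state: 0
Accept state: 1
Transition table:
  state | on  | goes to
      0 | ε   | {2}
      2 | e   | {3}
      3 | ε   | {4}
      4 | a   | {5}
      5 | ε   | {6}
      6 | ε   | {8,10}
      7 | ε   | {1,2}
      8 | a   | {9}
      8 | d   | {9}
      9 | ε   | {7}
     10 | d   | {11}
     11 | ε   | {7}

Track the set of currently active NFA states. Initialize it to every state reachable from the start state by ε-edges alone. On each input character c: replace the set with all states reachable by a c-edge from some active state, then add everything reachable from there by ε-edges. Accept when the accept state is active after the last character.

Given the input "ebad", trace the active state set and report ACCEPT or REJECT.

Answer: REJECT

Derivation:
initial (ε-close {0}): {0,2}
'e' @ 1: {3,4}
'b' @ 2: {}  — no active states
rest 'ad' ignored (set empty)
end set {} — state 1 not in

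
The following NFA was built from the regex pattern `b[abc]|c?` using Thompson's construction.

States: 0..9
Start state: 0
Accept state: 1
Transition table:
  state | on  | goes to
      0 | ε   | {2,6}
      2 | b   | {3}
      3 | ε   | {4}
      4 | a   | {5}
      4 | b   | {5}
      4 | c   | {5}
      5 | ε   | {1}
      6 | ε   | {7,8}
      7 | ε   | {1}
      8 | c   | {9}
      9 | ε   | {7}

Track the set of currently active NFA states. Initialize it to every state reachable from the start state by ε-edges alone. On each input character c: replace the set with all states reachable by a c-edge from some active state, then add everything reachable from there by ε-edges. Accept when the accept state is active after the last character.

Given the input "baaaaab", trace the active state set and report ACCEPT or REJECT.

Answer: REJECT

Derivation:
S₀ = ε-closure({0}) = {0,1,2,6,7,8}
'b' @ 1: {3,4}
'a' @ 2: {1,5}  ✓accept
'a' @ 3: {}  — state set empty
rest 'aaab' ignored (set empty)
end set {} — state 1 not in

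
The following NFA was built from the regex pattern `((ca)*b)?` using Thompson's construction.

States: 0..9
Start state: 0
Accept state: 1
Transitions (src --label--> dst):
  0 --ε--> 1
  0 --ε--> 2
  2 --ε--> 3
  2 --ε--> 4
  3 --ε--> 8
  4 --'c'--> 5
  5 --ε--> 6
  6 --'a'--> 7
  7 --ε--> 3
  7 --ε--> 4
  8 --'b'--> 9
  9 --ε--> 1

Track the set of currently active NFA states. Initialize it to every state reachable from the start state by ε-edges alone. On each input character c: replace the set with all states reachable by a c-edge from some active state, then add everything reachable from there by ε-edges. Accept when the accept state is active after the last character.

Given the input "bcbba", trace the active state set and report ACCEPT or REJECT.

start: ε-closure({0}) = {0,1,2,3,4,8}
'b' @ 1: {1,9}  (accept∈set)
'c' @ 2: {}  — state set empty
rest 'bba' ignored (set empty)
final: {}; accept 1 not in set

Answer: REJECT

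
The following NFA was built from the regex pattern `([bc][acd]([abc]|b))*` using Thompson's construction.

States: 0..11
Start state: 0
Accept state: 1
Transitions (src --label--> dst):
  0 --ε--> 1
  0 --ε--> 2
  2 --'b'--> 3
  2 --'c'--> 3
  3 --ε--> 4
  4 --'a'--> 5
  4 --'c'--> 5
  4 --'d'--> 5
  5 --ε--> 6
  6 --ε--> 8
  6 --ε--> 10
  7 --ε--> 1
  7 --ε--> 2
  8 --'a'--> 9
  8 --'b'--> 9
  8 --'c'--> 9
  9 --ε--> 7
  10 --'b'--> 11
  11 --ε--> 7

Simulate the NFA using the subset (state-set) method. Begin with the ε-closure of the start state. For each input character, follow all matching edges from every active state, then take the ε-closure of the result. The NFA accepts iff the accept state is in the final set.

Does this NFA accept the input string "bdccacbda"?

initial (ε-close {0}): {0,1,2}
'b' @ 1: {3,4}
'd' @ 2: {5,6,8,10}
'c' @ 3: {1,2,7,9}  ✓accept
'c' @ 4: {3,4}
'a' @ 5: {5,6,8,10}
'c' @ 6: {1,2,7,9}  ✓accept
'b' @ 7: {3,4}
'd' @ 8: {5,6,8,10}
'a' @ 9: {1,2,7,9}  ✓accept
end set {1,2,7,9} — state 1 in

Answer: ACCEPT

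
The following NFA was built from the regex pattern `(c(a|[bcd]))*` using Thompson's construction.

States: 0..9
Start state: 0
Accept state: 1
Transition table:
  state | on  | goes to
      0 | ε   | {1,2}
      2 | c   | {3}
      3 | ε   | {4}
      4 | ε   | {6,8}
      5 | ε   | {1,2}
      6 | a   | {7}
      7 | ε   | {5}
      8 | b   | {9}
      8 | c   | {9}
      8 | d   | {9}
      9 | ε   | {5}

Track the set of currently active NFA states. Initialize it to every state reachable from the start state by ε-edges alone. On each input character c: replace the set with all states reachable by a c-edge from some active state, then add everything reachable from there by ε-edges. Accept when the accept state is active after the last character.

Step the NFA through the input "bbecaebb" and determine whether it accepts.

Answer: REJECT

Steps:
initial (ε-close {0}): {0,1,2}
'b' @ 1: {}  — state set empty
rest 'becaebb' ignored (set empty)
end set {} — state 1 not in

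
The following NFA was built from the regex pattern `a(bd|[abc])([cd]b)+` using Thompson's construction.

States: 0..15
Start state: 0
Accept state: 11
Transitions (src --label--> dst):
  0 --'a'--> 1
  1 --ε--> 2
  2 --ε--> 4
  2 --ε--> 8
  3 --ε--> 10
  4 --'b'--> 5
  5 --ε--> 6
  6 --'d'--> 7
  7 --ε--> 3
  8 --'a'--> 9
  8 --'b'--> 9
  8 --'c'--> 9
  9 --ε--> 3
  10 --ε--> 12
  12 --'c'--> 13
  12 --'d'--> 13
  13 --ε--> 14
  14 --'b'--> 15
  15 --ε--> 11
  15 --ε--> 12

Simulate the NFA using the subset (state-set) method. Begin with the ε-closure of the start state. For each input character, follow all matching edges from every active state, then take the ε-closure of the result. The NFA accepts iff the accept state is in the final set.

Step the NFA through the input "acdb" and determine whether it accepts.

initial (ε-close {0}): {0}
'a' @ 1: {1,2,4,8}
'c' @ 2: {3,9,10,12}
'd' @ 3: {13,14}
'b' @ 4: {11,12,15}  ✓accept
final: {11,12,15}; accept 11 in set

Answer: ACCEPT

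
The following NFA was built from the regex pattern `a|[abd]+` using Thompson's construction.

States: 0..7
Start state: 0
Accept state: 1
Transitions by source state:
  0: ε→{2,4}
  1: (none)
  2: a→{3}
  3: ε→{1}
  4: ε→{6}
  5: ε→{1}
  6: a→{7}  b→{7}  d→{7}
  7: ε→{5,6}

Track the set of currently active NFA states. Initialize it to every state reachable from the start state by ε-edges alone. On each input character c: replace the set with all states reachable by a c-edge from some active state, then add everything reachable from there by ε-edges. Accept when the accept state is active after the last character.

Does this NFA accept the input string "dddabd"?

Answer: ACCEPT

Trace:
S₀ = ε-closure({0}) = {0,2,4,6}
'd' @ 1: {1,5,6,7}  ✓accept
'd' @ 2: {1,5,6,7}  ✓accept
'd' @ 3: {1,5,6,7}  ✓accept
'a' @ 4: {1,5,6,7}  ✓accept
'b' @ 5: {1,5,6,7}  ✓accept
'd' @ 6: {1,5,6,7}  ✓accept
final: {1,5,6,7}; accept 1 in set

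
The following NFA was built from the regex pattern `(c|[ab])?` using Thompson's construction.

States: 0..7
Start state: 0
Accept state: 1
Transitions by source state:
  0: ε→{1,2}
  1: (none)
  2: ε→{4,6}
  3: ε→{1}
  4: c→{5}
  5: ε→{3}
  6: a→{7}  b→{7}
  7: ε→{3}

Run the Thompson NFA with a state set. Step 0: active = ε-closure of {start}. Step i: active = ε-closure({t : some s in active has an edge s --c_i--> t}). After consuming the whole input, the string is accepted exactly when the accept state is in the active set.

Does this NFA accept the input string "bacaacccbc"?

S₀ = ε-closure({0}) = {0,1,2,4,6}
'b' @ 1: {1,3,7}  ✓accept
'a' @ 2: {}  — no active states
rest 'caacccbc' ignored (set empty)
after full input: {}  (accept=1 not in)

Answer: REJECT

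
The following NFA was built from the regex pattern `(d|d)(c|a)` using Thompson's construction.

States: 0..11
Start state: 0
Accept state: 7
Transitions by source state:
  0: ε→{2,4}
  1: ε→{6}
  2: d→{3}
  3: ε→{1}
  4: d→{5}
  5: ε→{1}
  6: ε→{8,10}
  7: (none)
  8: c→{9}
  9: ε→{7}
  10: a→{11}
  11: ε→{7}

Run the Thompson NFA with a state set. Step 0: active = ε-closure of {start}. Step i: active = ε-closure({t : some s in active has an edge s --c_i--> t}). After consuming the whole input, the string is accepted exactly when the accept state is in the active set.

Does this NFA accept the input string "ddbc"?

Answer: REJECT

Trace:
S₀ = ε-closure({0}) = {0,2,4}
'd' @ 1: {1,3,5,6,8,10}
'd' @ 2: {}  — no active states
rest 'bc' ignored (set empty)
end set {} — state 7 not in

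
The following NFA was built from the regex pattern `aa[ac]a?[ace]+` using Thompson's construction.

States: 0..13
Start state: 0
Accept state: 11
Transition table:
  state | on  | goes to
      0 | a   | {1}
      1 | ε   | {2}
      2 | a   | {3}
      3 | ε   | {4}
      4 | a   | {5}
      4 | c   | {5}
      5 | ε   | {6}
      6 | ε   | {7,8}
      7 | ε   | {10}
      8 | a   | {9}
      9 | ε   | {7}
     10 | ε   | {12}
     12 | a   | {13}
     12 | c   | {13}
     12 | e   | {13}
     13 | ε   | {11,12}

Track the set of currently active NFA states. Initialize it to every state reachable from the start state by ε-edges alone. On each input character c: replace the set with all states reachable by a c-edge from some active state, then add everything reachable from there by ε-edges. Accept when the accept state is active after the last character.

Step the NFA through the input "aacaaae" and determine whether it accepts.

initial (ε-close {0}): {0}
'a' @ 1: {1,2}
'a' @ 2: {3,4}
'c' @ 3: {5,6,7,8,10,12}
'a' @ 4: {7,9,10,11,12,13}  ✓accept
'a' @ 5: {11,12,13}  ✓accept
'a' @ 6: {11,12,13}  ✓accept
'e' @ 7: {11,12,13}  ✓accept
after full input: {11,12,13}  (accept=11 in)

Answer: ACCEPT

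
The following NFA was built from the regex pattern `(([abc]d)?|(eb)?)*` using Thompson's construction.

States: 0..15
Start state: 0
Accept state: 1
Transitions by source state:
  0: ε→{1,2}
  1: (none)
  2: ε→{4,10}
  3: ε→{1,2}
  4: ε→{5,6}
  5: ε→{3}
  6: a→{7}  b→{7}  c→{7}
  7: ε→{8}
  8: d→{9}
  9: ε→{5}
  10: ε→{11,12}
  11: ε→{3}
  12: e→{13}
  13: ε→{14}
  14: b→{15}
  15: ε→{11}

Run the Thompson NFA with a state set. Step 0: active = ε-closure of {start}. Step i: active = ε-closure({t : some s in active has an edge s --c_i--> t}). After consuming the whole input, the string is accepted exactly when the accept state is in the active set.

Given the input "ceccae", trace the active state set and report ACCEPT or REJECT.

initial (ε-close {0}): {0,1,2,3,4,5,6,10,11,12}
'c' @ 1: {7,8}
'e' @ 2: {}  — state set empty
rest 'ccae' ignored (set empty)
after full input: {}  (accept=1 not in)

Answer: REJECT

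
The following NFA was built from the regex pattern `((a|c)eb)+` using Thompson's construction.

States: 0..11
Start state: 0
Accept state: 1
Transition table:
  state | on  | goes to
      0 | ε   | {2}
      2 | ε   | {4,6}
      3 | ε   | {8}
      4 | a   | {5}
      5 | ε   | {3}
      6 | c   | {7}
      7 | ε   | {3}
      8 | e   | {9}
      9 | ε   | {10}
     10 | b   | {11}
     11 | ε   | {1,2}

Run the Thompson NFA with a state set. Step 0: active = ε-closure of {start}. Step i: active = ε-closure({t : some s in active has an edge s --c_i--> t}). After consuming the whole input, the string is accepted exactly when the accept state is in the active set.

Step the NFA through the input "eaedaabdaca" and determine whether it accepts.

start: ε-closure({0}) = {0,2,4,6}
'e' @ 1: {}  — dead — no transitions
rest 'aedaabdaca' ignored (set empty)
after full input: {}  (accept=1 not in)

Answer: REJECT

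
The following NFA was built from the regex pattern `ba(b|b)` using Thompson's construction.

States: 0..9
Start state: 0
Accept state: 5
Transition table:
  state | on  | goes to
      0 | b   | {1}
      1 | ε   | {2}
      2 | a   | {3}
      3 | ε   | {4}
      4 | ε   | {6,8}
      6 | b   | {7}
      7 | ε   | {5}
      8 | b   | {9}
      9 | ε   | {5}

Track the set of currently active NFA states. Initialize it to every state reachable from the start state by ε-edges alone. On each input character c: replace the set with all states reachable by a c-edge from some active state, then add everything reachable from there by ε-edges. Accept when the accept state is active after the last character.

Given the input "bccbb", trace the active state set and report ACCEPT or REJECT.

S₀ = ε-closure({0}) = {0}
'b' @ 1: {1,2}
'c' @ 2: {}  — state set empty
rest 'cbb' ignored (set empty)
final: {}; accept 5 not in set

Answer: REJECT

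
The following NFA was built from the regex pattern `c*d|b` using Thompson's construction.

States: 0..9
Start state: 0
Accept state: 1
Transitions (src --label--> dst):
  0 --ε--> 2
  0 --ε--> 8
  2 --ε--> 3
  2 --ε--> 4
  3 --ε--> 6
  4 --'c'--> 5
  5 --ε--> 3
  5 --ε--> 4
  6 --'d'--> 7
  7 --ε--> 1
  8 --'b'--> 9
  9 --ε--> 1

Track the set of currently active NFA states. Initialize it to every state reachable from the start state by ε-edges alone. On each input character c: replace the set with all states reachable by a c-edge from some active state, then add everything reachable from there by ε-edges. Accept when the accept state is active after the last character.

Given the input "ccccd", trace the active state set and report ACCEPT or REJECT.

Answer: ACCEPT

Steps:
initial (ε-close {0}): {0,2,3,4,6,8}
'c' @ 1: {3,4,5,6}
'c' @ 2: {3,4,5,6}
'c' @ 3: {3,4,5,6}
'c' @ 4: {3,4,5,6}
'd' @ 5: {1,7}  (accept∈set)
end set {1,7} — state 1 in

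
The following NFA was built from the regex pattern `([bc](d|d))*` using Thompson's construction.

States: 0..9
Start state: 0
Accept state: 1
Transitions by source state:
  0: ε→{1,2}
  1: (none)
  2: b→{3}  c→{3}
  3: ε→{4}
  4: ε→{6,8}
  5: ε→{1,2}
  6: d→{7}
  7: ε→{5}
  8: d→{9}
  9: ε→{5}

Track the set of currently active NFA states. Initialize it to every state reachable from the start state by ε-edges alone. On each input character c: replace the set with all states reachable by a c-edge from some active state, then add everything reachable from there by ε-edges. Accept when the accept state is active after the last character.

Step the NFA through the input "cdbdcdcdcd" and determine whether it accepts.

S₀ = ε-closure({0}) = {0,1,2}
'c' @ 1: {3,4,6,8}
'd' @ 2: {1,2,5,7,9}  [accepting]
'b' @ 3: {3,4,6,8}
'd' @ 4: {1,2,5,7,9}  [accepting]
'c' @ 5: {3,4,6,8}
'd' @ 6: {1,2,5,7,9}  [accepting]
'c' @ 7: {3,4,6,8}
'd' @ 8: {1,2,5,7,9}  [accepting]
'c' @ 9: {3,4,6,8}
'd' @ 10: {1,2,5,7,9}  [accepting]
end set {1,2,5,7,9} — state 1 in

Answer: ACCEPT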